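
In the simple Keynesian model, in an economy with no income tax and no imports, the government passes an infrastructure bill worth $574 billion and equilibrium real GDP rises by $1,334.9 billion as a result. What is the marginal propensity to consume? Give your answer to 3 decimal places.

0.570

Implied spending multiplier k = ΔY/ΔG = 1,334.9/574 ≈ 2.3256.
Since k = 1/(1 − MPC), MPC = 1 − 1/k = 1 − ΔG/ΔY = 1 − 574/1,334.9 ≈ 0.570.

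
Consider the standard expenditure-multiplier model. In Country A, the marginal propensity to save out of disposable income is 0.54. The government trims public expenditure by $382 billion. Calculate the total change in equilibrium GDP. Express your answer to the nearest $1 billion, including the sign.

MPC = 1 − MPS = 1 − 0.54 = 0.46.
Expenditure multiplier = 1/(1 − MPC) = 1/(1 − 0.46) = 1/0.54 ≈ 1.852.
ΔY = k × ΔG = (−$382 billion) / 0.54 ≈ −$707 billion.

−$707 billion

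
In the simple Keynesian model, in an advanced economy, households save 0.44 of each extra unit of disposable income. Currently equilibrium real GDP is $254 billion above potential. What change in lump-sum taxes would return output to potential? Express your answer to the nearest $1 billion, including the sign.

+$200 billion

MPC = 1 − MPS = 1 − 0.44 = 0.56.
Spending multiplier = 1/(1 − MPC) = 1/(1 − 0.56) = 1/0.44 ≈ 2.273.
Tax multiplier = −c·k = −0.56/0.44 ≈ −1.273. Need ΔY = −$254 billion, so ΔT = ΔY/(−c·k) = −(−$254 billion) × 0.44 / 0.56 ≈ +$200 billion.
The government should raise lump-sum taxes by $200 billion.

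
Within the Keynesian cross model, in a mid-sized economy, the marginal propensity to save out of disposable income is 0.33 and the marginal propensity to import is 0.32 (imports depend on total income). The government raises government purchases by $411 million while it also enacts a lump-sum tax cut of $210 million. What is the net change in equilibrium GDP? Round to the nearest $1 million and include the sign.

+$849 million

MPC = 1 − MPS = 1 − 0.33 = 0.67.
Expenditure multiplier = 1/(1 − c + m) = 1/(1 − 0.67 + 0.32) = 1/0.65 ≈ 1.538.
ΔG contributes k·ΔG = (+$411 million) / 0.65 ≈ +$632.3 million.
ΔT of −$210 million changes first-round spending by −c·ΔT = +$140.7 million, contributing k·(−c·ΔT) = (+$140.7 million) / 0.65 ≈ +$216.5 million.
Net ΔY = k(ΔG − c·ΔT) = (+$551.7 million) / 0.65 ≈ +$849 million.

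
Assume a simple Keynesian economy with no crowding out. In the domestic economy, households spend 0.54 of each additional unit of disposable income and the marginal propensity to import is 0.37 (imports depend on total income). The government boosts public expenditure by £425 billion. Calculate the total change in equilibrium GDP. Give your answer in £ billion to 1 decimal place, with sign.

+£512.0 billion

Spending multiplier = 1/(1 − c + m) = 1/(1 − 0.54 + 0.37) = 1/0.83 ≈ 1.205.
ΔY = k × ΔG = (+£425 billion) / 0.83 ≈ +£512 billion.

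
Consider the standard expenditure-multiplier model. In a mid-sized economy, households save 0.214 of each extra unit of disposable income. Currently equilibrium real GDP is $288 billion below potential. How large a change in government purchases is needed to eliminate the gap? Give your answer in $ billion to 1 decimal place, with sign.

MPC = 1 − MPS = 1 − 0.214 = 0.786.
Spending multiplier = 1/(1 − MPC) = 1/(1 − 0.786) = 1/0.214 ≈ 4.673.
Need ΔY = +$288 billion, so ΔG = ΔY/k = (+$288 billion) × 0.214 ≈ +$61.6 billion.
The government should increase government purchases by $61.6 billion.

+$61.6 billion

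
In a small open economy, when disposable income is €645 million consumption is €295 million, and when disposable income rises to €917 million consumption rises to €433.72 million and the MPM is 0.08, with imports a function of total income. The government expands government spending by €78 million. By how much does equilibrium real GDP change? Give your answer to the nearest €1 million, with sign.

+€137 million

MPC = ΔC/ΔYd = (433.72 − 295)/(917 − 645) = 138.72/272 = 0.51.
Expenditure multiplier = 1/(1 − c + m) = 1/(1 − 0.51 + 0.08) = 1/0.57 ≈ 1.754.
ΔY = k × ΔG = (+€78 million) / 0.57 ≈ +€137 million.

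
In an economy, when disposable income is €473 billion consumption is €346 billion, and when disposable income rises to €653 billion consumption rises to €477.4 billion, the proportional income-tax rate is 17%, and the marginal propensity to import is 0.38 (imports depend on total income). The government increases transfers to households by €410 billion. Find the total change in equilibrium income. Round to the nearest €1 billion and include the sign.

+€387 billion

MPC = ΔC/ΔYd = (477.4 − 346)/(653 − 473) = 131.4/180 = 0.73.
The transfer change shifts disposable income by +€410 billion, so first-round consumption changes by c·ΔTR = 0.73 × (+€410 billion) = +€299.3 billion.
Expenditure multiplier = 1/(1 − c(1−t) + m) = 1/(1 − 0.73×0.83 + 0.38) = 1/0.7741 ≈ 1.292.
The transfer multiplier is c × k ≈ 0.943, so ΔY = k × (c·ΔTR) = (+€299.3 billion) / 0.7741 ≈ +€387 billion.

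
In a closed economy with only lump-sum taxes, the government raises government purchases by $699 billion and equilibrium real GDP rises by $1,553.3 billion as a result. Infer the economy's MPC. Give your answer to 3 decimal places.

Implied spending multiplier k = ΔY/ΔG = 1,553.3/699 ≈ 2.2222.
Since k = 1/(1 − MPC), MPC = 1 − 1/k = 1 − ΔG/ΔY = 1 − 699/1,553.3 ≈ 0.550.

0.550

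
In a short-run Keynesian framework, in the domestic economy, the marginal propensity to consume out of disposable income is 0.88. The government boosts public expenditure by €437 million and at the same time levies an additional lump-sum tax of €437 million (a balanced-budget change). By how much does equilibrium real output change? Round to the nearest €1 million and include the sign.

Expenditure multiplier = 1/(1 − MPC) = 1/(1 − 0.88) = 1/0.12 ≈ 8.333.
ΔG contributes k·ΔG = (+€437 million) / 0.12 ≈ +€3,641.7 million.
ΔT of +€437 million changes first-round spending by −c·ΔT = −€384.56 million, contributing k·(−c·ΔT) = (−€384.56 million) / 0.12 ≈ −€3,204.7 million.
With ΔG = ΔT and no other leakages, the balanced-budget multiplier is 1, so ΔY = ΔG = +€437 million.

+€437 million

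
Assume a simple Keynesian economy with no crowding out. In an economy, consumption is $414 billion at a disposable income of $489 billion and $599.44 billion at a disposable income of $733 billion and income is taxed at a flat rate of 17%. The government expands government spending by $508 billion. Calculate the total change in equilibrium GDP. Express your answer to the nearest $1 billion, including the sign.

+$1,376 billion

MPC = ΔC/ΔYd = (599.44 − 414)/(733 − 489) = 185.44/244 = 0.76.
Spending multiplier = 1/(1 − c(1−t)) = 1/(1 − 0.76×0.83) = 1/0.3692 ≈ 2.709.
ΔY = k × ΔG = (+$508 billion) / 0.3692 ≈ +$1,376 billion.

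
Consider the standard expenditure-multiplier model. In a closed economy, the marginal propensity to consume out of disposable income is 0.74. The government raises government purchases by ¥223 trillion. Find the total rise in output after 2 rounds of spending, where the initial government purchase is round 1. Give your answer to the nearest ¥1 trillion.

Round 1 adds ΔG = ¥223 trillion; each later round is MPC = 0.74 times the previous.
After 2 rounds: 223 + 165.02 = ΔG·(1 − c^2)/(1 − c) = 223 × (1 − 0.5476)/0.26 ≈ ¥388 trillion.

¥388 trillion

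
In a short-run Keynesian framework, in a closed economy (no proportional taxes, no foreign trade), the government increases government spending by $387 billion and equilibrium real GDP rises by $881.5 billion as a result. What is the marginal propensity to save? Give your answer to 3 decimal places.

0.439

Implied spending multiplier k = ΔY/ΔG = 881.5/387 ≈ 2.2778.
Since k = 1/(1 − MPC), MPC = 1 − 1/k = 1 − ΔG/ΔY = 1 − 387/881.5 ≈ 0.561.
MPS = 1 − MPC = 0.439.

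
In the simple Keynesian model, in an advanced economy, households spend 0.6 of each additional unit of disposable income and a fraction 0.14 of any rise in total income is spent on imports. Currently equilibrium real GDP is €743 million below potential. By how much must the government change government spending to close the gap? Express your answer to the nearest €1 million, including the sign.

+€401 million

Spending multiplier = 1/(1 − c + m) = 1/(1 − 0.6 + 0.14) = 1/0.54 ≈ 1.852.
Need ΔY = +€743 million, so ΔG = ΔY/k = (+€743 million) × 0.54 ≈ +€401 million.
The government should increase government spending by €401 million.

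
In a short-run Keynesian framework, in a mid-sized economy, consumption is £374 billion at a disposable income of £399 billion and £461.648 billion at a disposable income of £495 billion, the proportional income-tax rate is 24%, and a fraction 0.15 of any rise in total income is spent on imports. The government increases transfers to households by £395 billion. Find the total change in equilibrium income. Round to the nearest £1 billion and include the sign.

+£791 billion

MPC = ΔC/ΔYd = (461.648 − 374)/(495 − 399) = 87.648/96 = 0.913.
The transfer change shifts disposable income by +£395 billion, so first-round consumption changes by c·ΔTR = 0.913 × (+£395 billion) = +£360.635 billion.
Expenditure multiplier = 1/(1 − c(1−t) + m) = 1/(1 − 0.913×0.76 + 0.15) = 1/0.45612 ≈ 2.192.
The transfer multiplier is c × k ≈ 2.002, so ΔY = k × (c·ΔTR) = (+£360.635 billion) / 0.45612 ≈ +£791 billion.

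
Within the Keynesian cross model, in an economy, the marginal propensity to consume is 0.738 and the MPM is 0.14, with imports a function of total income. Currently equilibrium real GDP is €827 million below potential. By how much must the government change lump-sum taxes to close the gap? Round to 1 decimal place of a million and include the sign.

Spending multiplier = 1/(1 − c + m) = 1/(1 − 0.738 + 0.14) = 1/0.402 ≈ 2.488.
Tax multiplier = −c·k = −0.738/0.402 ≈ −1.836. Need ΔY = +€827 million, so ΔT = ΔY/(−c·k) = −(+€827 million) × 0.402 / 0.738 ≈ −€450.5 million.
The government should cut lump-sum taxes by €450.5 million.

−€450.5 million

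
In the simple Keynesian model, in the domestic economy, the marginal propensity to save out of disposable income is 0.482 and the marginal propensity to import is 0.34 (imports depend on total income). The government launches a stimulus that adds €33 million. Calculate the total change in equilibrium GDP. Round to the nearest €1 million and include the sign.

+€40 million

MPC = 1 − MPS = 1 − 0.482 = 0.518.
Expenditure multiplier = 1/(1 − c + m) = 1/(1 − 0.518 + 0.34) = 1/0.822 ≈ 1.217.
ΔY = k × ΔG = (+€33 million) / 0.822 ≈ +€40 million.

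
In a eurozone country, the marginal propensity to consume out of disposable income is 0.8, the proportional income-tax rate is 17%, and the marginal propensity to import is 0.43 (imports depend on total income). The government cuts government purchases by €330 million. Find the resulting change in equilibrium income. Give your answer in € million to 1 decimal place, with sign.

−€430.8 million

Spending multiplier = 1/(1 − c(1−t) + m) = 1/(1 − 0.8×0.83 + 0.43) = 1/0.766 ≈ 1.305.
ΔY = k × ΔG = (−€330 million) / 0.766 ≈ −€430.8 million.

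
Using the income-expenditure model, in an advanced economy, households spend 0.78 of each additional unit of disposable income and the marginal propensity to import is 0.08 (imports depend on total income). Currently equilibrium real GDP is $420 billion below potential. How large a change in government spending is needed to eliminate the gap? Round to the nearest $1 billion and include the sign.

+$126 billion

Spending multiplier = 1/(1 − c + m) = 1/(1 − 0.78 + 0.08) = 1/0.3 ≈ 3.333.
Need ΔY = +$420 billion, so ΔG = ΔY/k = (+$420 billion) × 0.3 = +$126 billion.
The government should increase government spending by $126 billion.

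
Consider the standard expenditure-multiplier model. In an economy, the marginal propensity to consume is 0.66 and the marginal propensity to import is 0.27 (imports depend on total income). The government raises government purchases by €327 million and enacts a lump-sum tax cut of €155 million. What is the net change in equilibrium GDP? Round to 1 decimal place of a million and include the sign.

Expenditure multiplier = 1/(1 − c + m) = 1/(1 − 0.66 + 0.27) = 1/0.61 ≈ 1.639.
ΔG contributes k·ΔG = (+€327 million) / 0.61 ≈ +€536.1 million.
ΔT of −€155 million changes first-round spending by −c·ΔT = +€102.3 million, contributing k·(−c·ΔT) = (+€102.3 million) / 0.61 ≈ +€167.7 million.
Net ΔY = k(ΔG − c·ΔT) = (+€429.3 million) / 0.61 ≈ +€703.8 million.

+€703.8 million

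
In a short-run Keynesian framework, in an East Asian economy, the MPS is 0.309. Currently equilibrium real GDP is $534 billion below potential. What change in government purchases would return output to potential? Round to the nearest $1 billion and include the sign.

+$165 billion

MPC = 1 − MPS = 1 − 0.309 = 0.691.
Spending multiplier = 1/(1 − MPC) = 1/(1 − 0.691) = 1/0.309 ≈ 3.236.
Need ΔY = +$534 billion, so ΔG = ΔY/k = (+$534 billion) × 0.309 ≈ +$165 billion.
The government should increase government purchases by $165 billion.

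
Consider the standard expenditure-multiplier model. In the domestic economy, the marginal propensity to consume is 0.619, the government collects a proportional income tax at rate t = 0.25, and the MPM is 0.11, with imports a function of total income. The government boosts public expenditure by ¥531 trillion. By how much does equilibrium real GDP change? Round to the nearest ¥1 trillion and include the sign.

+¥822 trillion

Government-spending multiplier = 1/(1 − c(1−t) + m) = 1/(1 − 0.619×0.75 + 0.11) = 1/0.64575 ≈ 1.549.
ΔY = k × ΔG = (+¥531 trillion) / 0.64575 ≈ +¥822 trillion.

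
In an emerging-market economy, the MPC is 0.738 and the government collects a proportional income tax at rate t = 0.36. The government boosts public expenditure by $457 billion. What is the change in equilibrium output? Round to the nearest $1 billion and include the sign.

Spending multiplier = 1/(1 − c(1−t)) = 1/(1 − 0.738×0.64) = 1/0.52768 ≈ 1.895.
ΔY = k × ΔG = (+$457 billion) / 0.52768 ≈ +$866 billion.

+$866 billion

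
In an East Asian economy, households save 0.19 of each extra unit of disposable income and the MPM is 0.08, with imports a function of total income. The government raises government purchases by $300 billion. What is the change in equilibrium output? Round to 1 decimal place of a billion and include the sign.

MPC = 1 − MPS = 1 − 0.19 = 0.81.
Government-spending multiplier = 1/(1 − c + m) = 1/(1 − 0.81 + 0.08) = 1/0.27 ≈ 3.704.
ΔY = k × ΔG = (+$300 billion) / 0.27 ≈ +$1,111.1 billion.

+$1,111.1 billion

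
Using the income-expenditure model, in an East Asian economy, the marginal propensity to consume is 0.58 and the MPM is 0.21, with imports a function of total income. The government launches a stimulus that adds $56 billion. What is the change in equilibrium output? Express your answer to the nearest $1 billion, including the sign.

+$89 billion

Spending multiplier = 1/(1 − c + m) = 1/(1 − 0.58 + 0.21) = 1/0.63 ≈ 1.587.
ΔY = k × ΔG = (+$56 billion) / 0.63 ≈ +$89 billion.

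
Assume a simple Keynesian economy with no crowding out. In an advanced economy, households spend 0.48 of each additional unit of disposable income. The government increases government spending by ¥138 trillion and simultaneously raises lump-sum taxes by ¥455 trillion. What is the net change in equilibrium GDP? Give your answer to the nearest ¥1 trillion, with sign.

Expenditure multiplier = 1/(1 − MPC) = 1/(1 − 0.48) = 1/0.52 ≈ 1.923.
ΔG contributes k·ΔG = (+¥138 trillion) / 0.52 ≈ +¥265.4 trillion.
ΔT of +¥455 trillion changes first-round spending by −c·ΔT = −¥218.4 trillion, contributing k·(−c·ΔT) = (−¥218.4 trillion) / 0.52 = −¥420 trillion.
Net ΔY = k(ΔG − c·ΔT) = (−¥80.4 trillion) / 0.52 ≈ −¥155 trillion.

−¥155 trillion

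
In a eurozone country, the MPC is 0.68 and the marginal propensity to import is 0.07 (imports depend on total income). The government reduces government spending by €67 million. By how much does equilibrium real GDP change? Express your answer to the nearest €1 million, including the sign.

−€172 million

Expenditure multiplier = 1/(1 − c + m) = 1/(1 − 0.68 + 0.07) = 1/0.39 ≈ 2.564.
ΔY = k × ΔG = (−€67 million) / 0.39 ≈ −€172 million.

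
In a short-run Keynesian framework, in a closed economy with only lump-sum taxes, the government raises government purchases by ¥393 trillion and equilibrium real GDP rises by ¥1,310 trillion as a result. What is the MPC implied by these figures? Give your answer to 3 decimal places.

0.700

Implied spending multiplier k = ΔY/ΔG = 1,310/393 ≈ 3.3333.
Since k = 1/(1 − MPC), MPC = 1 − 1/k = 1 − ΔG/ΔY = 1 − 393/1,310 = 0.700.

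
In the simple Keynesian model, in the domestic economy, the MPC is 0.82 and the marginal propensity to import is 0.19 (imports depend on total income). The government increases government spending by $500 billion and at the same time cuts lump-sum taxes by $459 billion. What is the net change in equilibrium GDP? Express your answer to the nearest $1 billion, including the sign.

+$2,369 billion

Expenditure multiplier = 1/(1 − c + m) = 1/(1 − 0.82 + 0.19) = 1/0.37 ≈ 2.703.
ΔG contributes k·ΔG = (+$500 billion) / 0.37 ≈ +$1,351.4 billion.
ΔT of −$459 billion changes first-round spending by −c·ΔT = +$376.38 billion, contributing k·(−c·ΔT) = (+$376.38 billion) / 0.37 ≈ +$1,017.2 billion.
Net ΔY = k(ΔG − c·ΔT) = (+$876.38 billion) / 0.37 ≈ +$2,369 billion.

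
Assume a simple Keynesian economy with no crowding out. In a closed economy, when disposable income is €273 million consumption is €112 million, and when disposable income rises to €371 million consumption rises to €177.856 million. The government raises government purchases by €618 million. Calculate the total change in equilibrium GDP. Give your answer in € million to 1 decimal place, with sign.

MPC = ΔC/ΔYd = (177.856 − 112)/(371 − 273) = 65.856/98 = 0.672.
Government-spending multiplier = 1/(1 − MPC) = 1/(1 − 0.672) = 1/0.328 ≈ 3.049.
ΔY = k × ΔG = (+€618 million) / 0.328 ≈ +€1,884.1 million.

+€1,884.1 million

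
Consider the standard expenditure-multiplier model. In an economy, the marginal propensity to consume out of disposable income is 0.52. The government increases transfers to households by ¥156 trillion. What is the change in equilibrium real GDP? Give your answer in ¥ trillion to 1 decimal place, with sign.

+¥169.0 trillion

The transfer change shifts disposable income by +¥156 trillion, so first-round consumption changes by c·ΔTR = 0.52 × (+¥156 trillion) = +¥81.12 trillion.
Expenditure multiplier = 1/(1 − MPC) = 1/(1 − 0.52) = 1/0.48 ≈ 2.083.
The transfer multiplier is c × k ≈ 1.083, so ΔY = k × (c·ΔTR) = (+¥81.12 trillion) / 0.48 = +¥169 trillion.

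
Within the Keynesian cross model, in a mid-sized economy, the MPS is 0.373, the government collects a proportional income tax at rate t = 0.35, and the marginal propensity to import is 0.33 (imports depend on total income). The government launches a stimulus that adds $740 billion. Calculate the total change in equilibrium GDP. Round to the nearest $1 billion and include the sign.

+$802 billion

MPC = 1 − MPS = 1 − 0.373 = 0.627.
Spending multiplier = 1/(1 − c(1−t) + m) = 1/(1 − 0.627×0.65 + 0.33) = 1/0.92245 ≈ 1.084.
ΔY = k × ΔG = (+$740 billion) / 0.92245 ≈ +$802 billion.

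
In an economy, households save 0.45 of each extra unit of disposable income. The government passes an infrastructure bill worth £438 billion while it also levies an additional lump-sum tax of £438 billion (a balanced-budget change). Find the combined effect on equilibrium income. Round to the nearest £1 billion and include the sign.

MPC = 1 − MPS = 1 − 0.45 = 0.55.
Expenditure multiplier = 1/(1 − MPC) = 1/(1 − 0.55) = 1/0.45 ≈ 2.222.
ΔG contributes k·ΔG = (+£438 billion) / 0.45 ≈ +£973.3 billion.
ΔT of +£438 billion changes first-round spending by −c·ΔT = −£240.9 billion, contributing k·(−c·ΔT) = (−£240.9 billion) / 0.45 ≈ −£535.3 billion.
With ΔG = ΔT and no other leakages, the balanced-budget multiplier is 1, so ΔY = ΔG = +£438 billion.

+£438 billion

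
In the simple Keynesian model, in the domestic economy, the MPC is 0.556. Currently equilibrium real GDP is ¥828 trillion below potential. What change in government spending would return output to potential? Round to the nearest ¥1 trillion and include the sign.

+¥368 trillion

Spending multiplier = 1/(1 − MPC) = 1/(1 − 0.556) = 1/0.444 ≈ 2.252.
Need ΔY = +¥828 trillion, so ΔG = ΔY/k = (+¥828 trillion) × 0.444 ≈ +¥368 trillion.
The government should increase government spending by ¥368 trillion.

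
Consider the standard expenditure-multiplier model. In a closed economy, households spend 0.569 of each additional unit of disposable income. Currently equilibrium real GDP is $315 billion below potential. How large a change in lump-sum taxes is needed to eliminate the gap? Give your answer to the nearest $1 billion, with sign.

−$239 billion

Spending multiplier = 1/(1 − MPC) = 1/(1 − 0.569) = 1/0.431 ≈ 2.32.
Tax multiplier = −c·k = −0.569/0.431 ≈ −1.32. Need ΔY = +$315 billion, so ΔT = ΔY/(−c·k) = −(+$315 billion) × 0.431 / 0.569 ≈ −$239 billion.
The government should cut lump-sum taxes by $239 billion.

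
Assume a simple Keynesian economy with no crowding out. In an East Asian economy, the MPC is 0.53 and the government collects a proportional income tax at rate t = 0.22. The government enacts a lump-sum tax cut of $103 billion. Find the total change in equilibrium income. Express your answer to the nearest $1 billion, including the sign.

+$93 billion

A lump-sum tax change of −$103 billion shifts disposable income by +$103 billion; first-round consumption changes by −c × ΔT = −0.53 × (−$103 billion) = +$54.59 billion.
Expenditure multiplier = 1/(1 − c(1−t)) = 1/(1 − 0.53×0.78) = 1/0.5866 ≈ 1.705.
The tax multiplier is −c × k ≈ −0.904, so ΔY = k × (−c·ΔT) = (+$54.59 billion) / 0.5866 ≈ +$93 billion.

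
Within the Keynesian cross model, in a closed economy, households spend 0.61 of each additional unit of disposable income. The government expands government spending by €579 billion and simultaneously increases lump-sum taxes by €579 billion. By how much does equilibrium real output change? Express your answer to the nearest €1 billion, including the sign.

+€579 billion

Expenditure multiplier = 1/(1 − MPC) = 1/(1 − 0.61) = 1/0.39 ≈ 2.564.
ΔG contributes k·ΔG = (+€579 billion) / 0.39 ≈ +€1,484.6 billion.
ΔT of +€579 billion changes first-round spending by −c·ΔT = −€353.19 billion, contributing k·(−c·ΔT) = (−€353.19 billion) / 0.39 ≈ −€905.6 billion.
With ΔG = ΔT and no other leakages, the balanced-budget multiplier is 1, so ΔY = ΔG = +€579 billion.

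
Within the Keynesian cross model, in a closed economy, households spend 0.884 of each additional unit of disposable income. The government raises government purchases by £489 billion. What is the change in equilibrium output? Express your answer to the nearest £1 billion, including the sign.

Spending multiplier = 1/(1 − MPC) = 1/(1 − 0.884) = 1/0.116 ≈ 8.621.
ΔY = k × ΔG = (+£489 billion) / 0.116 ≈ +£4,216 billion.

+£4,216 billion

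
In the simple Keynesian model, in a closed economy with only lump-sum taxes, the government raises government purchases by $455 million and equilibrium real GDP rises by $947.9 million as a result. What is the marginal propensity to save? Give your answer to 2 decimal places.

Implied spending multiplier k = ΔY/ΔG = 947.9/455 ≈ 2.0833.
Since k = 1/(1 − MPC), MPC = 1 − 1/k = 1 − ΔG/ΔY = 1 − 455/947.9 ≈ 0.52.
MPS = 1 − MPC = 0.48.

0.48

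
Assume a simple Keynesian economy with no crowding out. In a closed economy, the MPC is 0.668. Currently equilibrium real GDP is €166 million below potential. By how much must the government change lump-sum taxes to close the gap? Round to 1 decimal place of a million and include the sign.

Spending multiplier = 1/(1 − MPC) = 1/(1 − 0.668) = 1/0.332 ≈ 3.012.
Tax multiplier = −c·k = −0.668/0.332 ≈ −2.012. Need ΔY = +€166 million, so ΔT = ΔY/(−c·k) = −(+€166 million) × 0.332 / 0.668 ≈ −€82.5 million.
The government should cut lump-sum taxes by €82.5 million.

−€82.5 million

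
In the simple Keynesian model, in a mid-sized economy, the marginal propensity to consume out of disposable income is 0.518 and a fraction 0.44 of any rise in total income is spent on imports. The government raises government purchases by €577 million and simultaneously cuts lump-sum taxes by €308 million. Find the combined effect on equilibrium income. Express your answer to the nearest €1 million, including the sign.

Expenditure multiplier = 1/(1 − c + m) = 1/(1 − 0.518 + 0.44) = 1/0.922 ≈ 1.085.
ΔG contributes k·ΔG = (+€577 million) / 0.922 ≈ +€625.8 million.
ΔT of −€308 million changes first-round spending by −c·ΔT = +€159.544 million, contributing k·(−c·ΔT) = (+€159.544 million) / 0.922 ≈ +€173 million.
Net ΔY = k(ΔG − c·ΔT) = (+€736.544 million) / 0.922 ≈ +€799 million.

+€799 million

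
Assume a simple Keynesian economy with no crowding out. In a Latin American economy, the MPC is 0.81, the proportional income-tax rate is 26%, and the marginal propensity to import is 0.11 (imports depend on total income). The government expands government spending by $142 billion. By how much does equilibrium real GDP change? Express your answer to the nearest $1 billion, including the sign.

+$278 billion

Government-spending multiplier = 1/(1 − c(1−t) + m) = 1/(1 − 0.81×0.74 + 0.11) = 1/0.5106 ≈ 1.958.
ΔY = k × ΔG = (+$142 billion) / 0.5106 ≈ +$278 billion.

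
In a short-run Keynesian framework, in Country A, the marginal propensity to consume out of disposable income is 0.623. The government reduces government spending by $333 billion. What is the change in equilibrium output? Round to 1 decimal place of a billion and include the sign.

Expenditure multiplier = 1/(1 − MPC) = 1/(1 − 0.623) = 1/0.377 ≈ 2.653.
ΔY = k × ΔG = (−$333 billion) / 0.377 ≈ −$883.3 billion.

−$883.3 billion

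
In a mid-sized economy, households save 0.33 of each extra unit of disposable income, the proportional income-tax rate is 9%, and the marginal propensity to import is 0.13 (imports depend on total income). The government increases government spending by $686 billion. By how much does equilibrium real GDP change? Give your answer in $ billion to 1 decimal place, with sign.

+$1,318.5 billion

MPC = 1 − MPS = 1 − 0.33 = 0.67.
Spending multiplier = 1/(1 − c(1−t) + m) = 1/(1 − 0.67×0.91 + 0.13) = 1/0.5203 ≈ 1.922.
ΔY = k × ΔG = (+$686 billion) / 0.5203 ≈ +$1,318.5 billion.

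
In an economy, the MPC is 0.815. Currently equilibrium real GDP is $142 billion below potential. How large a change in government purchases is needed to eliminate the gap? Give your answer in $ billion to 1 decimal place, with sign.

Spending multiplier = 1/(1 − MPC) = 1/(1 − 0.815) = 1/0.185 ≈ 5.405.
Need ΔY = +$142 billion, so ΔG = ΔY/k = (+$142 billion) × 0.185 ≈ +$26.3 billion.
The government should increase government purchases by $26.3 billion.

+$26.3 billion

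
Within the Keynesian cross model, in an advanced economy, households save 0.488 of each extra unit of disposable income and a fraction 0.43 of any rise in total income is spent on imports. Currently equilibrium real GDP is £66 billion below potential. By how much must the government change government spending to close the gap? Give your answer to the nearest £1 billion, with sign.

MPC = 1 − MPS = 1 − 0.488 = 0.512.
Spending multiplier = 1/(1 − c + m) = 1/(1 − 0.512 + 0.43) = 1/0.918 ≈ 1.089.
Need ΔY = +£66 billion, so ΔG = ΔY/k = (+£66 billion) × 0.918 ≈ +£61 billion.
The government should increase government spending by £61 billion.

+£61 billion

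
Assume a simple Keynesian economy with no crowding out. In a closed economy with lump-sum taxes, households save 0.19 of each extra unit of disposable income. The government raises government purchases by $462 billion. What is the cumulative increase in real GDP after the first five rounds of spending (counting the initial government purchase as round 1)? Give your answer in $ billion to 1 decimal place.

MPC = 1 − MPS = 1 − 0.19 = 0.81.
Round 1 adds ΔG = $462 billion; each later round is MPC = 0.81 times the previous.
After 5 rounds: 462 + 374.22 + 303.1182 + 245.525742 + 198.87585102 = ΔG·(1 − c^5)/(1 − c) = 462 × (1 − 0.3486784401)/0.19 ≈ $1,583.7 billion.

$1,583.7 billion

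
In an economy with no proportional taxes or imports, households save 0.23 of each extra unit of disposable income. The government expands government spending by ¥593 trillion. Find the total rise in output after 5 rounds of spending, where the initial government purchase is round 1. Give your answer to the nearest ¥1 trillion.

¥1,880 trillion

MPC = 1 − MPS = 1 − 0.23 = 0.77.
Round 1 adds ΔG = ¥593 trillion; each later round is MPC = 0.77 times the previous.
After 5 rounds: 593 + 456.61 + 351.5897 + 270.724069 + 208.45753313 = ΔG·(1 − c^5)/(1 − c) = 593 × (1 − 0.2706784157)/0.23 ≈ ¥1,880 trillion.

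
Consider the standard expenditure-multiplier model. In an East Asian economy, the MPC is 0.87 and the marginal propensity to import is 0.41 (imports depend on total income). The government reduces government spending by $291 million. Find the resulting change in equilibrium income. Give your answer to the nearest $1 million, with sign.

Government-spending multiplier = 1/(1 − c + m) = 1/(1 − 0.87 + 0.41) = 1/0.54 ≈ 1.852.
ΔY = k × ΔG = (−$291 million) / 0.54 ≈ −$539 million.

−$539 million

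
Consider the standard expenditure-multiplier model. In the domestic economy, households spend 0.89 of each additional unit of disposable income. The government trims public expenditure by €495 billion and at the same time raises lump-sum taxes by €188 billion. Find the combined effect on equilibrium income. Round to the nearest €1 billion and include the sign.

Expenditure multiplier = 1/(1 − MPC) = 1/(1 − 0.89) = 1/0.11 ≈ 9.091.
ΔG contributes k·ΔG = (−€495 billion) / 0.11 = −€4,500 billion.
ΔT of +€188 billion changes first-round spending by −c·ΔT = −€167.32 billion, contributing k·(−c·ΔT) = (−€167.32 billion) / 0.11 ≈ −€1,521.1 billion.
Net ΔY = k(ΔG − c·ΔT) = (−€662.32 billion) / 0.11 ≈ −€6,021 billion.

−€6,021 billion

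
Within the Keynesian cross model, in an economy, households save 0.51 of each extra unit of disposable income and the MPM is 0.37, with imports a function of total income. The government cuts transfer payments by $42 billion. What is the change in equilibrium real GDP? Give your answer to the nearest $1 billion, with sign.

−$23 billion

MPC = 1 − MPS = 1 − 0.51 = 0.49.
The transfer change shifts disposable income by −$42 billion, so first-round consumption changes by c·ΔTR = 0.49 × (−$42 billion) = −$20.58 billion.
Expenditure multiplier = 1/(1 − c + m) = 1/(1 − 0.49 + 0.37) = 1/0.88 ≈ 1.136.
The transfer multiplier is c × k ≈ 0.557, so ΔY = k × (c·ΔTR) = (−$20.58 billion) / 0.88 ≈ −$23 billion.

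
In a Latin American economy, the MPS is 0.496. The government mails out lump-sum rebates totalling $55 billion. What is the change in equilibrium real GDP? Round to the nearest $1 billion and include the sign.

+$56 billion

MPC = 1 − MPS = 1 − 0.496 = 0.504.
A lump-sum tax change of −$55 billion shifts disposable income by +$55 billion; first-round consumption changes by −c × ΔT = −0.504 × (−$55 billion) = +$27.72 billion.
Expenditure multiplier = 1/(1 − MPC) = 1/(1 − 0.504) = 1/0.496 ≈ 2.016.
The tax multiplier is −c × k ≈ −1.016, so ΔY = k × (−c·ΔT) = (+$27.72 billion) / 0.496 ≈ +$56 billion.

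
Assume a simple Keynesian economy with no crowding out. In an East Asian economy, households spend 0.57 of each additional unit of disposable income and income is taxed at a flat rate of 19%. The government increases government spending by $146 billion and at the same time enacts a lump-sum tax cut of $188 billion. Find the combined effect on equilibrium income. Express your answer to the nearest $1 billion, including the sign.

+$470 billion

Expenditure multiplier = 1/(1 − c(1−t)) = 1/(1 − 0.57×0.81) = 1/0.5383 ≈ 1.858.
ΔG contributes k·ΔG = (+$146 billion) / 0.5383 ≈ +$271.2 billion.
ΔT of −$188 billion changes first-round spending by −c·ΔT = +$107.16 billion, contributing k·(−c·ΔT) = (+$107.16 billion) / 0.5383 ≈ +$199.1 billion.
Net ΔY = k(ΔG − c·ΔT) = (+$253.16 billion) / 0.5383 ≈ +$470 billion.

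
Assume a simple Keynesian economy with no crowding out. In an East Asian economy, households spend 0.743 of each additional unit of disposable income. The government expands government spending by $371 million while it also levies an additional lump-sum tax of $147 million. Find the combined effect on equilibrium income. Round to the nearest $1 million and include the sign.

+$1,019 million

Expenditure multiplier = 1/(1 − MPC) = 1/(1 − 0.743) = 1/0.257 ≈ 3.891.
ΔG contributes k·ΔG = (+$371 million) / 0.257 ≈ +$1,443.6 million.
ΔT of +$147 million changes first-round spending by −c·ΔT = −$109.221 million, contributing k·(−c·ΔT) = (−$109.221 million) / 0.257 ≈ −$425 million.
Net ΔY = k(ΔG − c·ΔT) = (+$261.779 million) / 0.257 ≈ +$1,019 million.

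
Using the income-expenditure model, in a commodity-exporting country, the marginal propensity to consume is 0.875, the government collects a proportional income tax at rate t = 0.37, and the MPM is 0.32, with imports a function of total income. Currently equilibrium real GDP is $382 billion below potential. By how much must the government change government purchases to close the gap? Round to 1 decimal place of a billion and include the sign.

+$293.7 billion

Spending multiplier = 1/(1 − c(1−t) + m) = 1/(1 − 0.875×0.63 + 0.32) = 1/0.76875 ≈ 1.301.
Need ΔY = +$382 billion, so ΔG = ΔY/k = (+$382 billion) × 0.76875 ≈ +$293.7 billion.
The government should increase government purchases by $293.7 billion.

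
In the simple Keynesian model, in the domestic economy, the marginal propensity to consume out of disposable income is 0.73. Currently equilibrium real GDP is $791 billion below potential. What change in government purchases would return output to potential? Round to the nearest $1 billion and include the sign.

Spending multiplier = 1/(1 − MPC) = 1/(1 − 0.73) = 1/0.27 ≈ 3.704.
Need ΔY = +$791 billion, so ΔG = ΔY/k = (+$791 billion) × 0.27 ≈ +$214 billion.
The government should increase government purchases by $214 billion.

+$214 billion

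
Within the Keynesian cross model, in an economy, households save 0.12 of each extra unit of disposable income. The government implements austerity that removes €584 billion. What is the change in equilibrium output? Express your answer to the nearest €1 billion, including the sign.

−€4,867 billion

MPC = 1 − MPS = 1 − 0.12 = 0.88.
Spending multiplier = 1/(1 − MPC) = 1/(1 − 0.88) = 1/0.12 ≈ 8.333.
ΔY = k × ΔG = (−€584 billion) / 0.12 ≈ −€4,867 billion.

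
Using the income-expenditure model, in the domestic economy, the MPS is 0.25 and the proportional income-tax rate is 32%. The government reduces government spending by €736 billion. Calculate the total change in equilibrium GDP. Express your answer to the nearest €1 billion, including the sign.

MPC = 1 − MPS = 1 − 0.25 = 0.75.
Spending multiplier = 1/(1 − c(1−t)) = 1/(1 − 0.75×0.68) = 1/0.49 ≈ 2.041.
ΔY = k × ΔG = (−€736 billion) / 0.49 ≈ −€1,502 billion.

−€1,502 billion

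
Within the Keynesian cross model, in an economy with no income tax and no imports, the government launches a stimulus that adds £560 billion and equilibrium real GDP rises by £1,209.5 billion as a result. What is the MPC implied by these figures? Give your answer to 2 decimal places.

0.54

Implied spending multiplier k = ΔY/ΔG = 1,209.5/560 ≈ 2.1598.
Since k = 1/(1 − MPC), MPC = 1 − 1/k = 1 − ΔG/ΔY = 1 − 560/1,209.5 ≈ 0.54.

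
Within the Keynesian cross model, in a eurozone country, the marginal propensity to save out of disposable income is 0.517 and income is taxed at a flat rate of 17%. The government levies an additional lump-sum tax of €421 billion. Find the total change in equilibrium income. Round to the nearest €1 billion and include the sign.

MPC = 1 − MPS = 1 − 0.517 = 0.483.
A lump-sum tax change of +€421 billion shifts disposable income by −€421 billion; first-round consumption changes by −c × ΔT = −0.483 × (+€421 billion) = −€203.343 billion.
Expenditure multiplier = 1/(1 − c(1−t)) = 1/(1 − 0.483×0.83) = 1/0.59911 ≈ 1.669.
The tax multiplier is −c × k ≈ −0.806, so ΔY = k × (−c·ΔT) = (−€203.343 billion) / 0.59911 ≈ −€339 billion.

−€339 billion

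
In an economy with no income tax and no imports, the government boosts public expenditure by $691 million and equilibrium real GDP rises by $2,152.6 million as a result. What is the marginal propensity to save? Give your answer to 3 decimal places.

0.321

Implied spending multiplier k = ΔY/ΔG = 2,152.6/691 ≈ 3.1152.
Since k = 1/(1 − MPC), MPC = 1 − 1/k = 1 − ΔG/ΔY = 1 − 691/2,152.6 ≈ 0.679.
MPS = 1 − MPC = 0.321.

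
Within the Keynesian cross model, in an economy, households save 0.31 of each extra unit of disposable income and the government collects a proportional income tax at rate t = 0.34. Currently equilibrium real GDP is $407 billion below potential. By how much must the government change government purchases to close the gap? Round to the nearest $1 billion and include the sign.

+$222 billion

MPC = 1 − MPS = 1 − 0.31 = 0.69.
Spending multiplier = 1/(1 − c(1−t)) = 1/(1 − 0.69×0.66) = 1/0.5446 ≈ 1.836.
Need ΔY = +$407 billion, so ΔG = ΔY/k = (+$407 billion) × 0.5446 ≈ +$222 billion.
The government should increase government purchases by $222 billion.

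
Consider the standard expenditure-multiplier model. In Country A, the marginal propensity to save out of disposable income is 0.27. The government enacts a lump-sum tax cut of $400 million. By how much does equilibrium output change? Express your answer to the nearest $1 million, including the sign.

+$1,081 million

MPC = 1 − MPS = 1 − 0.27 = 0.73.
A lump-sum tax change of −$400 million shifts disposable income by +$400 million; first-round consumption changes by −c × ΔT = −0.73 × (−$400 million) = +$292 million.
Expenditure multiplier = 1/(1 − MPC) = 1/(1 − 0.73) = 1/0.27 ≈ 3.704.
The tax multiplier is −c × k ≈ −2.704, so ΔY = k × (−c·ΔT) = (+$292 million) / 0.27 ≈ +$1,081 million.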